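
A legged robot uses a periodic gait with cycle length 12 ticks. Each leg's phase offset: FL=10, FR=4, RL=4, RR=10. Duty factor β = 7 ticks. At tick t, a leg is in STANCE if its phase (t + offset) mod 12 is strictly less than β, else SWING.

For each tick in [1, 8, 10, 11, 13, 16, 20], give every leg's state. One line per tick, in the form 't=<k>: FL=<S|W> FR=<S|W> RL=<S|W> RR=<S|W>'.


t=1: FL=W FR=S RL=S RR=W
t=8: FL=S FR=S RL=S RR=S
t=10: FL=W FR=S RL=S RR=W
t=11: FL=W FR=S RL=S RR=W
t=13: FL=W FR=S RL=S RR=W
t=16: FL=S FR=W RL=W RR=S
t=20: FL=S FR=S RL=S RR=S

t=1: phase=(11,5,5,11) vs β=7 → FL=W FR=S RL=S RR=W
t=8: phase=(6,0,0,6) vs β=7 → FL=S FR=S RL=S RR=S
t=10: phase=(8,2,2,8) vs β=7 → FL=W FR=S RL=S RR=W
t=11: phase=(9,3,3,9) vs β=7 → FL=W FR=S RL=S RR=W
t=13: phase=(11,5,5,11) vs β=7 → FL=W FR=S RL=S RR=W
t=16: phase=(2,8,8,2) vs β=7 → FL=S FR=W RL=W RR=S
t=20: phase=(6,0,0,6) vs β=7 → FL=S FR=S RL=S RR=S


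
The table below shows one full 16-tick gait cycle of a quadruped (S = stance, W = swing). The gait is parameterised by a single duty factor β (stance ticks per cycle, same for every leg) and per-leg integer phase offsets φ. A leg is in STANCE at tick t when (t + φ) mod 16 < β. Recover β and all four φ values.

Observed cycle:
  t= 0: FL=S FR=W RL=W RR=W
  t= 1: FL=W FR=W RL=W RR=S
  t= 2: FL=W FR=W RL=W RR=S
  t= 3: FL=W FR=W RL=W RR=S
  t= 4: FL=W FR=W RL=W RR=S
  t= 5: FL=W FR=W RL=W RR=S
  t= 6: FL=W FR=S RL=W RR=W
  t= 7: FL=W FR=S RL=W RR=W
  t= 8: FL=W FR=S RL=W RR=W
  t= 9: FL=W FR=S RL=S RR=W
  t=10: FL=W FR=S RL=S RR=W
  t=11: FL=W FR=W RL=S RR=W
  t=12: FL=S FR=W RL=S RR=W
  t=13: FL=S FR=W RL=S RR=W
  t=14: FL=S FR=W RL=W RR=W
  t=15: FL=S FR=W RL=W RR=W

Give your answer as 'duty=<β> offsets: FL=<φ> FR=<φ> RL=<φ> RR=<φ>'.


duty=5 offsets: FL=4 FR=10 RL=7 RR=15

duty β = stance ticks per leg = 5
FL: stance ticks = 5; W→S at t=12 → φ=4
FR: stance ticks = 5; W→S at t=6 → φ=10
RL: stance ticks = 5; W→S at t=9 → φ=7
RR: stance ticks = 5; W→S at t=1 → φ=15


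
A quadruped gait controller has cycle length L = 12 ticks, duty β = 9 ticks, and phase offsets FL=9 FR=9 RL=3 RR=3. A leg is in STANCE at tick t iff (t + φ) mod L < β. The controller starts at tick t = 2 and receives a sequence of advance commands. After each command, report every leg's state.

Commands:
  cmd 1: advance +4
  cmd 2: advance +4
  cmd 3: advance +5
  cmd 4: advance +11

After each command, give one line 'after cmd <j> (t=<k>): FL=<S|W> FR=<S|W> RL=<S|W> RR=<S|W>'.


start t=2: FL=W FR=W RL=S RR=S
cmd 1: advance +4 → t=6, phase=(3,3,9,9) → FL=S FR=S RL=W RR=W
cmd 2: advance +4 → t=10, phase=(7,7,1,1) → FL=S FR=S RL=S RR=S
cmd 3: advance +5 → t=15, phase=(0,0,6,6) → FL=S FR=S RL=S RR=S
cmd 4: advance +11 → t=26, phase=(11,11,5,5) → FL=W FR=W RL=S RR=S

after cmd 1 (t=6): FL=S FR=S RL=W RR=W
after cmd 2 (t=10): FL=S FR=S RL=S RR=S
after cmd 3 (t=15): FL=S FR=S RL=S RR=S
after cmd 4 (t=26): FL=W FR=W RL=S RR=S


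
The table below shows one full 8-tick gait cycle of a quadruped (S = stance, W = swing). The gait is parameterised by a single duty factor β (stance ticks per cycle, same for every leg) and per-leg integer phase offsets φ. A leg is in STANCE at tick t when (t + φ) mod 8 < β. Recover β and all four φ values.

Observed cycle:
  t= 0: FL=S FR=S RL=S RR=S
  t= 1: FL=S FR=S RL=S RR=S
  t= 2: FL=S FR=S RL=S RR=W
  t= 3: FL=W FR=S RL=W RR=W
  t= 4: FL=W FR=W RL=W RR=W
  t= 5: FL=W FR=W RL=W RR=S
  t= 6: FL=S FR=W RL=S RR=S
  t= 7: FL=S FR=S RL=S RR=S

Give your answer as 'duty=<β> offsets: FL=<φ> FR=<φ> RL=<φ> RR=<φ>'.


duty β = stance ticks per leg = 5
FL: stance ticks = 5; W→S at t=6 → φ=2
FR: stance ticks = 5; W→S at t=7 → φ=1
RL: stance ticks = 5; W→S at t=6 → φ=2
RR: stance ticks = 5; W→S at t=5 → φ=3

duty=5 offsets: FL=2 FR=1 RL=2 RR=3


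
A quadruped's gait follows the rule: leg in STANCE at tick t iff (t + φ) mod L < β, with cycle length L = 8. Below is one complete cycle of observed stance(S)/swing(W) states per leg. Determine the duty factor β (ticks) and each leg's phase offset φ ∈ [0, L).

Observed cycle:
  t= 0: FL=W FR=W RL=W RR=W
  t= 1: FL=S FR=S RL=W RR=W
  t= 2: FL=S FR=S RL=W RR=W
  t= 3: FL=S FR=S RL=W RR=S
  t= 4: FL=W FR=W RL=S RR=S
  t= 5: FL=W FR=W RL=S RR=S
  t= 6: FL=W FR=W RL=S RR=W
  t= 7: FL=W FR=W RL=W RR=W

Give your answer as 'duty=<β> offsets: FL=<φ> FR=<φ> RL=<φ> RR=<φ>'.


duty=3 offsets: FL=7 FR=7 RL=4 RR=5

duty β = stance ticks per leg = 3
FL: stance ticks = 3; W→S at t=1 → φ=7
FR: stance ticks = 3; W→S at t=1 → φ=7
RL: stance ticks = 3; W→S at t=4 → φ=4
RR: stance ticks = 3; W→S at t=3 → φ=5


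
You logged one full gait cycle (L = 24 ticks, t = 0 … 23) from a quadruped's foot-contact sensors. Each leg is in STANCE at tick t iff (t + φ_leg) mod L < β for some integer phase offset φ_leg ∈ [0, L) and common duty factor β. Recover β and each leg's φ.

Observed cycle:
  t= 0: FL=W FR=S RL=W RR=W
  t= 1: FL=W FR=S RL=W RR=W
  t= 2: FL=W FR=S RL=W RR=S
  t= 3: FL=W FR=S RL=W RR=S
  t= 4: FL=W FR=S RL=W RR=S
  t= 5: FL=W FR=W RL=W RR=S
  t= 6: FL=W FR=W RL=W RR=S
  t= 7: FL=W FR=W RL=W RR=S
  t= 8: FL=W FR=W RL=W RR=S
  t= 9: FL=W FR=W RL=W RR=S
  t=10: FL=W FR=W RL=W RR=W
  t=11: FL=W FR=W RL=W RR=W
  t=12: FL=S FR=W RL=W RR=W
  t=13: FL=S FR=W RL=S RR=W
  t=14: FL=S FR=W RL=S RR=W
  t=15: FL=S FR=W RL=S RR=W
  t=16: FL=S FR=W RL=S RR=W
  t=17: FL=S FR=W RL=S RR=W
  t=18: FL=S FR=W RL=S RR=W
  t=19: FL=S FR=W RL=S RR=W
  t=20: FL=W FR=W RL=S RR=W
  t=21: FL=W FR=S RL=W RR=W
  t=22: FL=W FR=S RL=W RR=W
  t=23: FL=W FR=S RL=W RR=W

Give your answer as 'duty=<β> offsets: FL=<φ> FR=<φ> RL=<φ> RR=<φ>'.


duty=8 offsets: FL=12 FR=3 RL=11 RR=22

duty β = stance ticks per leg = 8
FL: stance ticks = 8; W→S at t=12 → φ=12
FR: stance ticks = 8; W→S at t=21 → φ=3
RL: stance ticks = 8; W→S at t=13 → φ=11
RR: stance ticks = 8; W→S at t=2 → φ=22


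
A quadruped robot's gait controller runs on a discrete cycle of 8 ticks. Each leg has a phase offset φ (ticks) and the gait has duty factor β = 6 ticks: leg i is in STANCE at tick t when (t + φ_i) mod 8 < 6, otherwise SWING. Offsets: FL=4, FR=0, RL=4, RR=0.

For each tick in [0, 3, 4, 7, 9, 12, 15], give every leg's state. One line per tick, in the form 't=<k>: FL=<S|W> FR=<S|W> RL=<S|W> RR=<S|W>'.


t=0: phase=(4,0,4,0) vs β=6 → FL=S FR=S RL=S RR=S
t=3: phase=(7,3,7,3) vs β=6 → FL=W FR=S RL=W RR=S
t=4: phase=(0,4,0,4) vs β=6 → FL=S FR=S RL=S RR=S
t=7: phase=(3,7,3,7) vs β=6 → FL=S FR=W RL=S RR=W
t=9: phase=(5,1,5,1) vs β=6 → FL=S FR=S RL=S RR=S
t=12: phase=(0,4,0,4) vs β=6 → FL=S FR=S RL=S RR=S
t=15: phase=(3,7,3,7) vs β=6 → FL=S FR=W RL=S RR=W

t=0: FL=S FR=S RL=S RR=S
t=3: FL=W FR=S RL=W RR=S
t=4: FL=S FR=S RL=S RR=S
t=7: FL=S FR=W RL=S RR=W
t=9: FL=S FR=S RL=S RR=S
t=12: FL=S FR=S RL=S RR=S
t=15: FL=S FR=W RL=S RR=W


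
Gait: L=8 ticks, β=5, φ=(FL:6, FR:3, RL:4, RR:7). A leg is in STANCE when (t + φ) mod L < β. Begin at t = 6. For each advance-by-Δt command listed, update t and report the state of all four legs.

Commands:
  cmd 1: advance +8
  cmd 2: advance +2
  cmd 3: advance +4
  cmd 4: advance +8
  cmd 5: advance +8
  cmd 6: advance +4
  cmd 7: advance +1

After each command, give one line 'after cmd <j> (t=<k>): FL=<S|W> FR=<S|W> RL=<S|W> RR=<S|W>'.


after cmd 1 (t=14): FL=S FR=S RL=S RR=W
after cmd 2 (t=16): FL=W FR=S RL=S RR=W
after cmd 3 (t=20): FL=S FR=W RL=S RR=S
after cmd 4 (t=28): FL=S FR=W RL=S RR=S
after cmd 5 (t=36): FL=S FR=W RL=S RR=S
after cmd 6 (t=40): FL=W FR=S RL=S RR=W
after cmd 7 (t=41): FL=W FR=S RL=W RR=S

start t=6: FL=S FR=S RL=S RR=W
cmd 1: advance +8 → t=14, phase=(4,1,2,5) → FL=S FR=S RL=S RR=W
cmd 2: advance +2 → t=16, phase=(6,3,4,7) → FL=W FR=S RL=S RR=W
cmd 3: advance +4 → t=20, phase=(2,7,0,3) → FL=S FR=W RL=S RR=S
cmd 4: advance +8 → t=28, phase=(2,7,0,3) → FL=S FR=W RL=S RR=S
cmd 5: advance +8 → t=36, phase=(2,7,0,3) → FL=S FR=W RL=S RR=S
cmd 6: advance +4 → t=40, phase=(6,3,4,7) → FL=W FR=S RL=S RR=W
cmd 7: advance +1 → t=41, phase=(7,4,5,0) → FL=W FR=S RL=W RR=S


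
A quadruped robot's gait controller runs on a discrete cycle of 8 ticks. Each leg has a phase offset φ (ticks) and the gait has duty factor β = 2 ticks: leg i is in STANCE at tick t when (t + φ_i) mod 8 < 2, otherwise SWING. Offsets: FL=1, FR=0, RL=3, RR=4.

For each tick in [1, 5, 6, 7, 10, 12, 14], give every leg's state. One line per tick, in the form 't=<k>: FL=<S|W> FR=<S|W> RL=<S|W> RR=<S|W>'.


t=1: FL=W FR=S RL=W RR=W
t=5: FL=W FR=W RL=S RR=S
t=6: FL=W FR=W RL=S RR=W
t=7: FL=S FR=W RL=W RR=W
t=10: FL=W FR=W RL=W RR=W
t=12: FL=W FR=W RL=W RR=S
t=14: FL=W FR=W RL=S RR=W

t=1: phase=(2,1,4,5) vs β=2 → FL=W FR=S RL=W RR=W
t=5: phase=(6,5,0,1) vs β=2 → FL=W FR=W RL=S RR=S
t=6: phase=(7,6,1,2) vs β=2 → FL=W FR=W RL=S RR=W
t=7: phase=(0,7,2,3) vs β=2 → FL=S FR=W RL=W RR=W
t=10: phase=(3,2,5,6) vs β=2 → FL=W FR=W RL=W RR=W
t=12: phase=(5,4,7,0) vs β=2 → FL=W FR=W RL=W RR=S
t=14: phase=(7,6,1,2) vs β=2 → FL=W FR=W RL=S RR=W


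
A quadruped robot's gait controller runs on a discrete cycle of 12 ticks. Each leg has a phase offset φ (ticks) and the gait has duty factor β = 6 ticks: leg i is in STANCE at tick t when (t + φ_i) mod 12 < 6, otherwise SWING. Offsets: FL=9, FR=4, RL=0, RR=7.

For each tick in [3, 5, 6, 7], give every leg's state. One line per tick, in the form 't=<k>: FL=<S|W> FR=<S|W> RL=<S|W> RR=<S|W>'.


t=3: phase=(0,7,3,10) vs β=6 → FL=S FR=W RL=S RR=W
t=5: phase=(2,9,5,0) vs β=6 → FL=S FR=W RL=S RR=S
t=6: phase=(3,10,6,1) vs β=6 → FL=S FR=W RL=W RR=S
t=7: phase=(4,11,7,2) vs β=6 → FL=S FR=W RL=W RR=S

t=3: FL=S FR=W RL=S RR=W
t=5: FL=S FR=W RL=S RR=S
t=6: FL=S FR=W RL=W RR=S
t=7: FL=S FR=W RL=W RR=S


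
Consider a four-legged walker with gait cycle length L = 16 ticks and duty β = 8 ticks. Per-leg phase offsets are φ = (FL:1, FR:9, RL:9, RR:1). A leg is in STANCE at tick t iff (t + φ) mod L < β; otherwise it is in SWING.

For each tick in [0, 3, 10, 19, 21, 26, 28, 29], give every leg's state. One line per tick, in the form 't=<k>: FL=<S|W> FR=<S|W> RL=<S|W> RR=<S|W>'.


t=0: phase=(1,9,9,1) vs β=8 → FL=S FR=W RL=W RR=S
t=3: phase=(4,12,12,4) vs β=8 → FL=S FR=W RL=W RR=S
t=10: phase=(11,3,3,11) vs β=8 → FL=W FR=S RL=S RR=W
t=19: phase=(4,12,12,4) vs β=8 → FL=S FR=W RL=W RR=S
t=21: phase=(6,14,14,6) vs β=8 → FL=S FR=W RL=W RR=S
t=26: phase=(11,3,3,11) vs β=8 → FL=W FR=S RL=S RR=W
t=28: phase=(13,5,5,13) vs β=8 → FL=W FR=S RL=S RR=W
t=29: phase=(14,6,6,14) vs β=8 → FL=W FR=S RL=S RR=W

t=0: FL=S FR=W RL=W RR=S
t=3: FL=S FR=W RL=W RR=S
t=10: FL=W FR=S RL=S RR=W
t=19: FL=S FR=W RL=W RR=S
t=21: FL=S FR=W RL=W RR=S
t=26: FL=W FR=S RL=S RR=W
t=28: FL=W FR=S RL=S RR=W
t=29: FL=W FR=S RL=S RR=W


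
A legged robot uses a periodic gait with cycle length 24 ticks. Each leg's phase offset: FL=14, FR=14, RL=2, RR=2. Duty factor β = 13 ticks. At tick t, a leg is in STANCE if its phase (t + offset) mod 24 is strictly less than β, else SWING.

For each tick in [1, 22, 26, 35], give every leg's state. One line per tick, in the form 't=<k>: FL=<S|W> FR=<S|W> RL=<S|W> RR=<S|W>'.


t=1: phase=(15,15,3,3) vs β=13 → FL=W FR=W RL=S RR=S
t=22: phase=(12,12,0,0) vs β=13 → FL=S FR=S RL=S RR=S
t=26: phase=(16,16,4,4) vs β=13 → FL=W FR=W RL=S RR=S
t=35: phase=(1,1,13,13) vs β=13 → FL=S FR=S RL=W RR=W

t=1: FL=W FR=W RL=S RR=S
t=22: FL=S FR=S RL=S RR=S
t=26: FL=W FR=W RL=S RR=S
t=35: FL=S FR=S RL=W RR=W


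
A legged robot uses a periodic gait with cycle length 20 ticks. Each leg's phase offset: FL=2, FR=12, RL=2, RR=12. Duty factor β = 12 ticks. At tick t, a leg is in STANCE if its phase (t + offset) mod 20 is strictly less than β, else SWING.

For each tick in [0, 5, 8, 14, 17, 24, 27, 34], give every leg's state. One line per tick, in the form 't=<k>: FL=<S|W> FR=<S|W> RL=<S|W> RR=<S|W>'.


t=0: phase=(2,12,2,12) vs β=12 → FL=S FR=W RL=S RR=W
t=5: phase=(7,17,7,17) vs β=12 → FL=S FR=W RL=S RR=W
t=8: phase=(10,0,10,0) vs β=12 → FL=S FR=S RL=S RR=S
t=14: phase=(16,6,16,6) vs β=12 → FL=W FR=S RL=W RR=S
t=17: phase=(19,9,19,9) vs β=12 → FL=W FR=S RL=W RR=S
t=24: phase=(6,16,6,16) vs β=12 → FL=S FR=W RL=S RR=W
t=27: phase=(9,19,9,19) vs β=12 → FL=S FR=W RL=S RR=W
t=34: phase=(16,6,16,6) vs β=12 → FL=W FR=S RL=W RR=S

t=0: FL=S FR=W RL=S RR=W
t=5: FL=S FR=W RL=S RR=W
t=8: FL=S FR=S RL=S RR=S
t=14: FL=W FR=S RL=W RR=S
t=17: FL=W FR=S RL=W RR=S
t=24: FL=S FR=W RL=S RR=W
t=27: FL=S FR=W RL=S RR=W
t=34: FL=W FR=S RL=W RR=S


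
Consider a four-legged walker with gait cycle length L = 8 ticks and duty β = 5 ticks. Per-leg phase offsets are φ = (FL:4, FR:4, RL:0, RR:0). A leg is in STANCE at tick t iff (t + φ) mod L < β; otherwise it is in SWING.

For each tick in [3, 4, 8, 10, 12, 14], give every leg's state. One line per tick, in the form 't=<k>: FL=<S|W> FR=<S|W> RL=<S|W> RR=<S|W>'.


t=3: phase=(7,7,3,3) vs β=5 → FL=W FR=W RL=S RR=S
t=4: phase=(0,0,4,4) vs β=5 → FL=S FR=S RL=S RR=S
t=8: phase=(4,4,0,0) vs β=5 → FL=S FR=S RL=S RR=S
t=10: phase=(6,6,2,2) vs β=5 → FL=W FR=W RL=S RR=S
t=12: phase=(0,0,4,4) vs β=5 → FL=S FR=S RL=S RR=S
t=14: phase=(2,2,6,6) vs β=5 → FL=S FR=S RL=W RR=W

t=3: FL=W FR=W RL=S RR=S
t=4: FL=S FR=S RL=S RR=S
t=8: FL=S FR=S RL=S RR=S
t=10: FL=W FR=W RL=S RR=S
t=12: FL=S FR=S RL=S RR=S
t=14: FL=S FR=S RL=W RR=W


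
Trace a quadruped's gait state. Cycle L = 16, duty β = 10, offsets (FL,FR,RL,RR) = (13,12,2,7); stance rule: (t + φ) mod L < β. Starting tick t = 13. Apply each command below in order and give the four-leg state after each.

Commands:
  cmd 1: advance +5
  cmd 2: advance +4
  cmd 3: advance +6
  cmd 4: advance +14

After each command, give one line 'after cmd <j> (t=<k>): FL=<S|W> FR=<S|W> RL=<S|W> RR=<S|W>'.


after cmd 1 (t=18): FL=W FR=W RL=S RR=S
after cmd 2 (t=22): FL=S FR=S RL=S RR=W
after cmd 3 (t=28): FL=S FR=S RL=W RR=S
after cmd 4 (t=42): FL=S FR=S RL=W RR=S

start t=13: FL=W FR=S RL=W RR=S
cmd 1: advance +5 → t=18, phase=(15,14,4,9) → FL=W FR=W RL=S RR=S
cmd 2: advance +4 → t=22, phase=(3,2,8,13) → FL=S FR=S RL=S RR=W
cmd 3: advance +6 → t=28, phase=(9,8,14,3) → FL=S FR=S RL=W RR=S
cmd 4: advance +14 → t=42, phase=(7,6,12,1) → FL=S FR=S RL=W RR=S


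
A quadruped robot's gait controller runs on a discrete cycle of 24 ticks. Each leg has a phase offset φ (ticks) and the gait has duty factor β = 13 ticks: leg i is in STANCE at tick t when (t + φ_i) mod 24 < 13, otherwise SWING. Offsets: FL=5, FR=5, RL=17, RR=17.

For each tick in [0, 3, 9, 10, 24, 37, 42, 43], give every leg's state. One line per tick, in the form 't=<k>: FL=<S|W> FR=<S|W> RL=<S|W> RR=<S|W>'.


t=0: phase=(5,5,17,17) vs β=13 → FL=S FR=S RL=W RR=W
t=3: phase=(8,8,20,20) vs β=13 → FL=S FR=S RL=W RR=W
t=9: phase=(14,14,2,2) vs β=13 → FL=W FR=W RL=S RR=S
t=10: phase=(15,15,3,3) vs β=13 → FL=W FR=W RL=S RR=S
t=24: phase=(5,5,17,17) vs β=13 → FL=S FR=S RL=W RR=W
t=37: phase=(18,18,6,6) vs β=13 → FL=W FR=W RL=S RR=S
t=42: phase=(23,23,11,11) vs β=13 → FL=W FR=W RL=S RR=S
t=43: phase=(0,0,12,12) vs β=13 → FL=S FR=S RL=S RR=S

t=0: FL=S FR=S RL=W RR=W
t=3: FL=S FR=S RL=W RR=W
t=9: FL=W FR=W RL=S RR=S
t=10: FL=W FR=W RL=S RR=S
t=24: FL=S FR=S RL=W RR=W
t=37: FL=W FR=W RL=S RR=S
t=42: FL=W FR=W RL=S RR=S
t=43: FL=S FR=S RL=S RR=S


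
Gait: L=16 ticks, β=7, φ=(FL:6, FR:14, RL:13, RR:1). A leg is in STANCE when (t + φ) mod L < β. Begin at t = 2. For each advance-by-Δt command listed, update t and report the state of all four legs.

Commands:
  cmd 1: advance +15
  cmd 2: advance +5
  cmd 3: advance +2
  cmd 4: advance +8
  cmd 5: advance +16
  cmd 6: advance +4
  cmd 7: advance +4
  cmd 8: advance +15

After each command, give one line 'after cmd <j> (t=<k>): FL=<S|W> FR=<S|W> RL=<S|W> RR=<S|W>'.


start t=2: FL=W FR=S RL=W RR=S
cmd 1: advance +15 → t=17, phase=(7,15,14,2) → FL=W FR=W RL=W RR=S
cmd 2: advance +5 → t=22, phase=(12,4,3,7) → FL=W FR=S RL=S RR=W
cmd 3: advance +2 → t=24, phase=(14,6,5,9) → FL=W FR=S RL=S RR=W
cmd 4: advance +8 → t=32, phase=(6,14,13,1) → FL=S FR=W RL=W RR=S
cmd 5: advance +16 → t=48, phase=(6,14,13,1) → FL=S FR=W RL=W RR=S
cmd 6: advance +4 → t=52, phase=(10,2,1,5) → FL=W FR=S RL=S RR=S
cmd 7: advance +4 → t=56, phase=(14,6,5,9) → FL=W FR=S RL=S RR=W
cmd 8: advance +15 → t=71, phase=(13,5,4,8) → FL=W FR=S RL=S RR=W

after cmd 1 (t=17): FL=W FR=W RL=W RR=S
after cmd 2 (t=22): FL=W FR=S RL=S RR=W
after cmd 3 (t=24): FL=W FR=S RL=S RR=W
after cmd 4 (t=32): FL=S FR=W RL=W RR=S
after cmd 5 (t=48): FL=S FR=W RL=W RR=S
after cmd 6 (t=52): FL=W FR=S RL=S RR=S
after cmd 7 (t=56): FL=W FR=S RL=S RR=W
after cmd 8 (t=71): FL=W FR=S RL=S RR=W


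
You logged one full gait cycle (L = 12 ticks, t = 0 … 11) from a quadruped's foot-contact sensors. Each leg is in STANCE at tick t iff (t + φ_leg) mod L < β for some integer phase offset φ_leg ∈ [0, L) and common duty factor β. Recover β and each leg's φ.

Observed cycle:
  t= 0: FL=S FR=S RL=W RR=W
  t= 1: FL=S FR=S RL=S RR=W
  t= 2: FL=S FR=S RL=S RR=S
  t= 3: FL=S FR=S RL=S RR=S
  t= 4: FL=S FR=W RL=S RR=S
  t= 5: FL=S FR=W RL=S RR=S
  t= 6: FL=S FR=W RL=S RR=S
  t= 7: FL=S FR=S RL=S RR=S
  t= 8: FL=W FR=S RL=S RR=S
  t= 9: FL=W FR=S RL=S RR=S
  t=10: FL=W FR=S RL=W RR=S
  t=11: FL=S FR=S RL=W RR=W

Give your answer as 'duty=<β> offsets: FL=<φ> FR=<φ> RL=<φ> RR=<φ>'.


duty β = stance ticks per leg = 9
FL: stance ticks = 9; W→S at t=11 → φ=1
FR: stance ticks = 9; W→S at t=7 → φ=5
RL: stance ticks = 9; W→S at t=1 → φ=11
RR: stance ticks = 9; W→S at t=2 → φ=10

duty=9 offsets: FL=1 FR=5 RL=11 RR=10


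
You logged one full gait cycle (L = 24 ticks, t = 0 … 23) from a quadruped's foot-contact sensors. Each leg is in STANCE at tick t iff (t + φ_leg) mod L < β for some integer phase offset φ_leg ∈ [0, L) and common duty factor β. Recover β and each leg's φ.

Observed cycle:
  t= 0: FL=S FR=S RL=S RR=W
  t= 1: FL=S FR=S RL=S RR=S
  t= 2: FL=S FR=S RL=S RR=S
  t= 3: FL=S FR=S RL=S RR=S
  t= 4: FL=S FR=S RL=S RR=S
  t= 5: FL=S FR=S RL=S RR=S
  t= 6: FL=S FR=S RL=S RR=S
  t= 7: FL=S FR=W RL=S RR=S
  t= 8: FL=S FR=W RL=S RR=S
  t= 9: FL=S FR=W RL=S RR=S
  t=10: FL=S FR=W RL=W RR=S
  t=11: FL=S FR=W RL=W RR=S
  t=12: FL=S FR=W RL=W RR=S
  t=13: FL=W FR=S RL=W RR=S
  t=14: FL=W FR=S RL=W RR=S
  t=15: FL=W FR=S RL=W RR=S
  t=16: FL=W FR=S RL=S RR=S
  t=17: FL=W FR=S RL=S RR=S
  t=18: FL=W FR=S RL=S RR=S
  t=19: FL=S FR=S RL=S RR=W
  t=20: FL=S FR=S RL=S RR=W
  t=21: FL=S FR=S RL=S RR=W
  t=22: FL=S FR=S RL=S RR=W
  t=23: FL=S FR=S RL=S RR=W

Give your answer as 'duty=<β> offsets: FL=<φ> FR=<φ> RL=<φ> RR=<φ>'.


duty β = stance ticks per leg = 18
FL: stance ticks = 18; W→S at t=19 → φ=5
FR: stance ticks = 18; W→S at t=13 → φ=11
RL: stance ticks = 18; W→S at t=16 → φ=8
RR: stance ticks = 18; W→S at t=1 → φ=23

duty=18 offsets: FL=5 FR=11 RL=8 RR=23


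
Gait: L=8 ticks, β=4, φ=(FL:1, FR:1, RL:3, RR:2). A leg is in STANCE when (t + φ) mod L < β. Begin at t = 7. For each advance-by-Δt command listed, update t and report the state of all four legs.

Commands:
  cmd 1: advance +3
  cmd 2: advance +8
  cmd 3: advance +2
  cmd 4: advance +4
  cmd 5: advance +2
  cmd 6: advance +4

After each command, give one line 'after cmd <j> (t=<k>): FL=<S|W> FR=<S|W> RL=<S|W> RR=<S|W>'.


after cmd 1 (t=10): FL=S FR=S RL=W RR=W
after cmd 2 (t=18): FL=S FR=S RL=W RR=W
after cmd 3 (t=20): FL=W FR=W RL=W RR=W
after cmd 4 (t=24): FL=S FR=S RL=S RR=S
after cmd 5 (t=26): FL=S FR=S RL=W RR=W
after cmd 6 (t=30): FL=W FR=W RL=S RR=S

start t=7: FL=S FR=S RL=S RR=S
cmd 1: advance +3 → t=10, phase=(3,3,5,4) → FL=S FR=S RL=W RR=W
cmd 2: advance +8 → t=18, phase=(3,3,5,4) → FL=S FR=S RL=W RR=W
cmd 3: advance +2 → t=20, phase=(5,5,7,6) → FL=W FR=W RL=W RR=W
cmd 4: advance +4 → t=24, phase=(1,1,3,2) → FL=S FR=S RL=S RR=S
cmd 5: advance +2 → t=26, phase=(3,3,5,4) → FL=S FR=S RL=W RR=W
cmd 6: advance +4 → t=30, phase=(7,7,1,0) → FL=W FR=W RL=S RR=S


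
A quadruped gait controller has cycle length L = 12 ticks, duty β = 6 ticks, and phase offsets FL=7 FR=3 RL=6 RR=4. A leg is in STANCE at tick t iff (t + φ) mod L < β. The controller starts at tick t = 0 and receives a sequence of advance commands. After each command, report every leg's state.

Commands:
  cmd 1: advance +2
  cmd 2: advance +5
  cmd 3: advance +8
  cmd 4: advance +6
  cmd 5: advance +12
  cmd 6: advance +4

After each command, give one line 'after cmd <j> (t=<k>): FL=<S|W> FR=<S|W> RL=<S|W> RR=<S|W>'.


after cmd 1 (t=2): FL=W FR=S RL=W RR=W
after cmd 2 (t=7): FL=S FR=W RL=S RR=W
after cmd 3 (t=15): FL=W FR=W RL=W RR=W
after cmd 4 (t=21): FL=S FR=S RL=S RR=S
after cmd 5 (t=33): FL=S FR=S RL=S RR=S
after cmd 6 (t=37): FL=W FR=S RL=W RR=S

start t=0: FL=W FR=S RL=W RR=S
cmd 1: advance +2 → t=2, phase=(9,5,8,6) → FL=W FR=S RL=W RR=W
cmd 2: advance +5 → t=7, phase=(2,10,1,11) → FL=S FR=W RL=S RR=W
cmd 3: advance +8 → t=15, phase=(10,6,9,7) → FL=W FR=W RL=W RR=W
cmd 4: advance +6 → t=21, phase=(4,0,3,1) → FL=S FR=S RL=S RR=S
cmd 5: advance +12 → t=33, phase=(4,0,3,1) → FL=S FR=S RL=S RR=S
cmd 6: advance +4 → t=37, phase=(8,4,7,5) → FL=W FR=S RL=W RR=S


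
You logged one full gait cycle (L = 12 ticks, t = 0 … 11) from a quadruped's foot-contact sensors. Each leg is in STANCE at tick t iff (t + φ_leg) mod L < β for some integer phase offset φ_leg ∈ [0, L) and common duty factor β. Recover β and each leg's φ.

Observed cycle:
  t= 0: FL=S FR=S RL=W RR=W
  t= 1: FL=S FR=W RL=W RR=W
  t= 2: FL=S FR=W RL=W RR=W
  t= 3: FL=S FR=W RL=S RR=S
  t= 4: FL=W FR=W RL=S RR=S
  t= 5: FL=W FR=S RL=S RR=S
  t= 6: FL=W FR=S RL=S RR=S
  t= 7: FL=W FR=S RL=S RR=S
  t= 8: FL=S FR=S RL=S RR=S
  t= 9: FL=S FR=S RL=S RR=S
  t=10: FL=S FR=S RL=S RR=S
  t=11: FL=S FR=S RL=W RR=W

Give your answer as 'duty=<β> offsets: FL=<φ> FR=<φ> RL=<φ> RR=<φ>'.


duty β = stance ticks per leg = 8
FL: stance ticks = 8; W→S at t=8 → φ=4
FR: stance ticks = 8; W→S at t=5 → φ=7
RL: stance ticks = 8; W→S at t=3 → φ=9
RR: stance ticks = 8; W→S at t=3 → φ=9

duty=8 offsets: FL=4 FR=7 RL=9 RR=9


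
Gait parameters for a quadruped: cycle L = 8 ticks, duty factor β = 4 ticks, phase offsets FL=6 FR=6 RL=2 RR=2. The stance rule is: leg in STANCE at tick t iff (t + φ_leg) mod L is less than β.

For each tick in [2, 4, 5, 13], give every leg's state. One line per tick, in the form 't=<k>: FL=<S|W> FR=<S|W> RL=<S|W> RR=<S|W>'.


t=2: phase=(0,0,4,4) vs β=4 → FL=S FR=S RL=W RR=W
t=4: phase=(2,2,6,6) vs β=4 → FL=S FR=S RL=W RR=W
t=5: phase=(3,3,7,7) vs β=4 → FL=S FR=S RL=W RR=W
t=13: phase=(3,3,7,7) vs β=4 → FL=S FR=S RL=W RR=W

t=2: FL=S FR=S RL=W RR=W
t=4: FL=S FR=S RL=W RR=W
t=5: FL=S FR=S RL=W RR=W
t=13: FL=S FR=S RL=W RR=W


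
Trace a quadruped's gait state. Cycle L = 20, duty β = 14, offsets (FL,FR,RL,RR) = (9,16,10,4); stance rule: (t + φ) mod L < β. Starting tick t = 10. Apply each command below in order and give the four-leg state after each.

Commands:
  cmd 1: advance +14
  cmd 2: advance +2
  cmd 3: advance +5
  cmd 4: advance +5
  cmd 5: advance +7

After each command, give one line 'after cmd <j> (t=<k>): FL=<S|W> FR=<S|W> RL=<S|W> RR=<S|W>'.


start t=10: FL=W FR=S RL=S RR=W
cmd 1: advance +14 → t=24, phase=(13,0,14,8) → FL=S FR=S RL=W RR=S
cmd 2: advance +2 → t=26, phase=(15,2,16,10) → FL=W FR=S RL=W RR=S
cmd 3: advance +5 → t=31, phase=(0,7,1,15) → FL=S FR=S RL=S RR=W
cmd 4: advance +5 → t=36, phase=(5,12,6,0) → FL=S FR=S RL=S RR=S
cmd 5: advance +7 → t=43, phase=(12,19,13,7) → FL=S FR=W RL=S RR=S

after cmd 1 (t=24): FL=S FR=S RL=W RR=S
after cmd 2 (t=26): FL=W FR=S RL=W RR=S
after cmd 3 (t=31): FL=S FR=S RL=S RR=W
after cmd 4 (t=36): FL=S FR=S RL=S RR=S
after cmd 5 (t=43): FL=S FR=W RL=S RR=S


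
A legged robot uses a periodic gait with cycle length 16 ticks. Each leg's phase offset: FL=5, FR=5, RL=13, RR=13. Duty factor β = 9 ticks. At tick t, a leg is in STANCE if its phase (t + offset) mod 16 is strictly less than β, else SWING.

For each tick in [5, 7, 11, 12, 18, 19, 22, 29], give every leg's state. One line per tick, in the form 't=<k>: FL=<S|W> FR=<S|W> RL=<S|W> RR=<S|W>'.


t=5: FL=W FR=W RL=S RR=S
t=7: FL=W FR=W RL=S RR=S
t=11: FL=S FR=S RL=S RR=S
t=12: FL=S FR=S RL=W RR=W
t=18: FL=S FR=S RL=W RR=W
t=19: FL=S FR=S RL=S RR=S
t=22: FL=W FR=W RL=S RR=S
t=29: FL=S FR=S RL=W RR=W

t=5: phase=(10,10,2,2) vs β=9 → FL=W FR=W RL=S RR=S
t=7: phase=(12,12,4,4) vs β=9 → FL=W FR=W RL=S RR=S
t=11: phase=(0,0,8,8) vs β=9 → FL=S FR=S RL=S RR=S
t=12: phase=(1,1,9,9) vs β=9 → FL=S FR=S RL=W RR=W
t=18: phase=(7,7,15,15) vs β=9 → FL=S FR=S RL=W RR=W
t=19: phase=(8,8,0,0) vs β=9 → FL=S FR=S RL=S RR=S
t=22: phase=(11,11,3,3) vs β=9 → FL=W FR=W RL=S RR=S
t=29: phase=(2,2,10,10) vs β=9 → FL=S FR=S RL=W RR=W


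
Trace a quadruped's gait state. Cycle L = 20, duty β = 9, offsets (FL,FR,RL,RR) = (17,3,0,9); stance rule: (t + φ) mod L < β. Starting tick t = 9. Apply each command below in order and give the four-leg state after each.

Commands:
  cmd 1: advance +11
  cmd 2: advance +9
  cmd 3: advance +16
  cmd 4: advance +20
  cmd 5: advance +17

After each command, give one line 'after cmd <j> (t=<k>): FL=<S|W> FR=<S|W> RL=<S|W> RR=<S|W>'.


after cmd 1 (t=20): FL=W FR=S RL=S RR=W
after cmd 2 (t=29): FL=S FR=W RL=W RR=W
after cmd 3 (t=45): FL=S FR=S RL=S RR=W
after cmd 4 (t=65): FL=S FR=S RL=S RR=W
after cmd 5 (t=82): FL=W FR=S RL=S RR=W

start t=9: FL=S FR=W RL=W RR=W
cmd 1: advance +11 → t=20, phase=(17,3,0,9) → FL=W FR=S RL=S RR=W
cmd 2: advance +9 → t=29, phase=(6,12,9,18) → FL=S FR=W RL=W RR=W
cmd 3: advance +16 → t=45, phase=(2,8,5,14) → FL=S FR=S RL=S RR=W
cmd 4: advance +20 → t=65, phase=(2,8,5,14) → FL=S FR=S RL=S RR=W
cmd 5: advance +17 → t=82, phase=(19,5,2,11) → FL=W FR=S RL=S RR=W


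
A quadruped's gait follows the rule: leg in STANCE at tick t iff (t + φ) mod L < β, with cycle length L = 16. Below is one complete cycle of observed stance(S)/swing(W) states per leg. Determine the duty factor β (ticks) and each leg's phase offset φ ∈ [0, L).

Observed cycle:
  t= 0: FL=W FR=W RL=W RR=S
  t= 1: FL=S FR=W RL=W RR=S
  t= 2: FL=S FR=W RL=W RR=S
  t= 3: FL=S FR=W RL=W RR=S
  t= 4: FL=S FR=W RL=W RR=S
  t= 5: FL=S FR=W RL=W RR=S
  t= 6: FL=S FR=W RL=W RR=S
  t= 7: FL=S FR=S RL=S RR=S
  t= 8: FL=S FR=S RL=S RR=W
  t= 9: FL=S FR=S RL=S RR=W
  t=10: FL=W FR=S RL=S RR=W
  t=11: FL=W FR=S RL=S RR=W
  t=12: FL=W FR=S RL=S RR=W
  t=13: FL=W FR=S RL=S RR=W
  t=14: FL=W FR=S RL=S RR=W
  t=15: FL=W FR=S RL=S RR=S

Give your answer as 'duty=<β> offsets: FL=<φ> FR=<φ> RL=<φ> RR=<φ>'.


duty β = stance ticks per leg = 9
FL: stance ticks = 9; W→S at t=1 → φ=15
FR: stance ticks = 9; W→S at t=7 → φ=9
RL: stance ticks = 9; W→S at t=7 → φ=9
RR: stance ticks = 9; W→S at t=15 → φ=1

duty=9 offsets: FL=15 FR=9 RL=9 RR=1


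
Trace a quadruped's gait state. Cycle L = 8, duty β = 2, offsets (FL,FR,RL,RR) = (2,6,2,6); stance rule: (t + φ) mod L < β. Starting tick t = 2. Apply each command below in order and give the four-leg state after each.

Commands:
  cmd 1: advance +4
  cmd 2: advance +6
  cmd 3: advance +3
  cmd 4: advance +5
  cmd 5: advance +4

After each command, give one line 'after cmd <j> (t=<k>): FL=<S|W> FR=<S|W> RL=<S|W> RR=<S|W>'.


after cmd 1 (t=6): FL=S FR=W RL=S RR=W
after cmd 2 (t=12): FL=W FR=W RL=W RR=W
after cmd 3 (t=15): FL=S FR=W RL=S RR=W
after cmd 4 (t=20): FL=W FR=W RL=W RR=W
after cmd 5 (t=24): FL=W FR=W RL=W RR=W

start t=2: FL=W FR=S RL=W RR=S
cmd 1: advance +4 → t=6, phase=(0,4,0,4) → FL=S FR=W RL=S RR=W
cmd 2: advance +6 → t=12, phase=(6,2,6,2) → FL=W FR=W RL=W RR=W
cmd 3: advance +3 → t=15, phase=(1,5,1,5) → FL=S FR=W RL=S RR=W
cmd 4: advance +5 → t=20, phase=(6,2,6,2) → FL=W FR=W RL=W RR=W
cmd 5: advance +4 → t=24, phase=(2,6,2,6) → FL=W FR=W RL=W RR=W


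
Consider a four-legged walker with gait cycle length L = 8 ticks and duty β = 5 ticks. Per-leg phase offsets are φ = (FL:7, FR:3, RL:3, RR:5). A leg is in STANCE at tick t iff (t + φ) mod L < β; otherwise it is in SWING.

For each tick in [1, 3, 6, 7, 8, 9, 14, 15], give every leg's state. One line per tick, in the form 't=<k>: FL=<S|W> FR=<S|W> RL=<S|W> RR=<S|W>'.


t=1: FL=S FR=S RL=S RR=W
t=3: FL=S FR=W RL=W RR=S
t=6: FL=W FR=S RL=S RR=S
t=7: FL=W FR=S RL=S RR=S
t=8: FL=W FR=S RL=S RR=W
t=9: FL=S FR=S RL=S RR=W
t=14: FL=W FR=S RL=S RR=S
t=15: FL=W FR=S RL=S RR=S

t=1: phase=(0,4,4,6) vs β=5 → FL=S FR=S RL=S RR=W
t=3: phase=(2,6,6,0) vs β=5 → FL=S FR=W RL=W RR=S
t=6: phase=(5,1,1,3) vs β=5 → FL=W FR=S RL=S RR=S
t=7: phase=(6,2,2,4) vs β=5 → FL=W FR=S RL=S RR=S
t=8: phase=(7,3,3,5) vs β=5 → FL=W FR=S RL=S RR=W
t=9: phase=(0,4,4,6) vs β=5 → FL=S FR=S RL=S RR=W
t=14: phase=(5,1,1,3) vs β=5 → FL=W FR=S RL=S RR=S
t=15: phase=(6,2,2,4) vs β=5 → FL=W FR=S RL=S RR=S


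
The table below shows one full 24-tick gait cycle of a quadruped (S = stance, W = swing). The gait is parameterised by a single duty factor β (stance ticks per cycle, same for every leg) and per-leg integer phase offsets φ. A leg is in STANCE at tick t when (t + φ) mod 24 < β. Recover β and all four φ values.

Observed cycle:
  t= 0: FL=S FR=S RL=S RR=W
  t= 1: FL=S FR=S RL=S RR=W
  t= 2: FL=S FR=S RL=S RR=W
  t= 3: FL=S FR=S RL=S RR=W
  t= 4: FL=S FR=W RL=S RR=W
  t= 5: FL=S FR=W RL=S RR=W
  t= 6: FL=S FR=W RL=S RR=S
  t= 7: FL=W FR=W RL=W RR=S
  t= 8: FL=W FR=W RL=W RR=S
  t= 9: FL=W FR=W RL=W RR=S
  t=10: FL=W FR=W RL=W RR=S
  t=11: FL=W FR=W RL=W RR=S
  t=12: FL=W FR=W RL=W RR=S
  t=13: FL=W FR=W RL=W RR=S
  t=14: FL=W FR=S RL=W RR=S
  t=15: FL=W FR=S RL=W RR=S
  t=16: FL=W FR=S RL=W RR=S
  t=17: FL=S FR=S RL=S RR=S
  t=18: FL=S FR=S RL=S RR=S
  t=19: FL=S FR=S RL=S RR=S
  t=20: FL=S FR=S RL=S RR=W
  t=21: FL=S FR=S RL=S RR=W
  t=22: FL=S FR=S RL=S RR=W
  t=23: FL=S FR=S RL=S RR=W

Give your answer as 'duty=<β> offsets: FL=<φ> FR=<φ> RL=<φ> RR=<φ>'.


duty=14 offsets: FL=7 FR=10 RL=7 RR=18

duty β = stance ticks per leg = 14
FL: stance ticks = 14; W→S at t=17 → φ=7
FR: stance ticks = 14; W→S at t=14 → φ=10
RL: stance ticks = 14; W→S at t=17 → φ=7
RR: stance ticks = 14; W→S at t=6 → φ=18


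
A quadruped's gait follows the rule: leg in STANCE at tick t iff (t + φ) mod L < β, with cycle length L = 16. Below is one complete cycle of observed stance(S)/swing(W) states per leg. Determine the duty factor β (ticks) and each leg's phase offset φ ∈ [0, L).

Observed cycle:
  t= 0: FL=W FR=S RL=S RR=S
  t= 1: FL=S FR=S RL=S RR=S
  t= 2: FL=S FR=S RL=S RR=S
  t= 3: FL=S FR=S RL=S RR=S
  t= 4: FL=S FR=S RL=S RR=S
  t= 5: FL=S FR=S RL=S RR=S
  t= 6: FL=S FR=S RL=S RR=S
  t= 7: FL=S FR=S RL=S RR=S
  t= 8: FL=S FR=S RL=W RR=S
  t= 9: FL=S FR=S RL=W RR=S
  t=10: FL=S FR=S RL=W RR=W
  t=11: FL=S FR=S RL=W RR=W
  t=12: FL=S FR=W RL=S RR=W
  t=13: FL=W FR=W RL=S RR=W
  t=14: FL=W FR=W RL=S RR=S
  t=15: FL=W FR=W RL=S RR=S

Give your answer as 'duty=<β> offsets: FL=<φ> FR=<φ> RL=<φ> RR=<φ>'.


duty=12 offsets: FL=15 FR=0 RL=4 RR=2

duty β = stance ticks per leg = 12
FL: stance ticks = 12; W→S at t=1 → φ=15
FR: stance ticks = 12; W→S at t=0 → φ=0
RL: stance ticks = 12; W→S at t=12 → φ=4
RR: stance ticks = 12; W→S at t=14 → φ=2


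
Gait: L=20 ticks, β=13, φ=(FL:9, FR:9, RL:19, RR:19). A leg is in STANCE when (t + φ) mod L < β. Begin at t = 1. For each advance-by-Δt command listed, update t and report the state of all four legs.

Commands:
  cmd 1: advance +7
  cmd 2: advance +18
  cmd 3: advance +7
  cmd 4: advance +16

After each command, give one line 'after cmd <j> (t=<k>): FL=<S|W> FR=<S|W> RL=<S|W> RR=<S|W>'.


start t=1: FL=S FR=S RL=S RR=S
cmd 1: advance +7 → t=8, phase=(17,17,7,7) → FL=W FR=W RL=S RR=S
cmd 2: advance +18 → t=26, phase=(15,15,5,5) → FL=W FR=W RL=S RR=S
cmd 3: advance +7 → t=33, phase=(2,2,12,12) → FL=S FR=S RL=S RR=S
cmd 4: advance +16 → t=49, phase=(18,18,8,8) → FL=W FR=W RL=S RR=S

after cmd 1 (t=8): FL=W FR=W RL=S RR=S
after cmd 2 (t=26): FL=W FR=W RL=S RR=S
after cmd 3 (t=33): FL=S FR=S RL=S RR=S
after cmd 4 (t=49): FL=W FR=W RL=S RR=S


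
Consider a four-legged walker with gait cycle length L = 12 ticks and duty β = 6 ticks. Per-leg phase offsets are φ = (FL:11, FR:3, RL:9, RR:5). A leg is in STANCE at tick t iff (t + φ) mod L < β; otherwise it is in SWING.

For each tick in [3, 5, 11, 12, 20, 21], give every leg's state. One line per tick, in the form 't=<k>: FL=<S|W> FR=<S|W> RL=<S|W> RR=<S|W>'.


t=3: phase=(2,6,0,8) vs β=6 → FL=S FR=W RL=S RR=W
t=5: phase=(4,8,2,10) vs β=6 → FL=S FR=W RL=S RR=W
t=11: phase=(10,2,8,4) vs β=6 → FL=W FR=S RL=W RR=S
t=12: phase=(11,3,9,5) vs β=6 → FL=W FR=S RL=W RR=S
t=20: phase=(7,11,5,1) vs β=6 → FL=W FR=W RL=S RR=S
t=21: phase=(8,0,6,2) vs β=6 → FL=W FR=S RL=W RR=S

t=3: FL=S FR=W RL=S RR=W
t=5: FL=S FR=W RL=S RR=W
t=11: FL=W FR=S RL=W RR=S
t=12: FL=W FR=S RL=W RR=S
t=20: FL=W FR=W RL=S RR=S
t=21: FL=W FR=S RL=W RR=S


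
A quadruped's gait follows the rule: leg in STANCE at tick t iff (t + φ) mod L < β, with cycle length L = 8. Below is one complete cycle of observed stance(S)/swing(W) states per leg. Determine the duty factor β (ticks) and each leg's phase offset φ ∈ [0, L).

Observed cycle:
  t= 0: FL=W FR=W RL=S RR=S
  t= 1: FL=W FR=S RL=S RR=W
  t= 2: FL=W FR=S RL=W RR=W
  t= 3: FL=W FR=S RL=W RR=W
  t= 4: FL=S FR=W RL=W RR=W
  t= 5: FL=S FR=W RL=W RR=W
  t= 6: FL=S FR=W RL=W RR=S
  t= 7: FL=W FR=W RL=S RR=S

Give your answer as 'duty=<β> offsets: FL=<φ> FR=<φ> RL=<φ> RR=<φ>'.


duty β = stance ticks per leg = 3
FL: stance ticks = 3; W→S at t=4 → φ=4
FR: stance ticks = 3; W→S at t=1 → φ=7
RL: stance ticks = 3; W→S at t=7 → φ=1
RR: stance ticks = 3; W→S at t=6 → φ=2

duty=3 offsets: FL=4 FR=7 RL=1 RR=2


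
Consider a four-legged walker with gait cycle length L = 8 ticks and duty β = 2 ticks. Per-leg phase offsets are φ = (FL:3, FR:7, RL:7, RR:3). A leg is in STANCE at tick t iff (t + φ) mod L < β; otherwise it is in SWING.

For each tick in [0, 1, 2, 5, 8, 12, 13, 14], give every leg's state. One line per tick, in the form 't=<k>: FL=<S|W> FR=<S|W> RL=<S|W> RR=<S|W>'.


t=0: phase=(3,7,7,3) vs β=2 → FL=W FR=W RL=W RR=W
t=1: phase=(4,0,0,4) vs β=2 → FL=W FR=S RL=S RR=W
t=2: phase=(5,1,1,5) vs β=2 → FL=W FR=S RL=S RR=W
t=5: phase=(0,4,4,0) vs β=2 → FL=S FR=W RL=W RR=S
t=8: phase=(3,7,7,3) vs β=2 → FL=W FR=W RL=W RR=W
t=12: phase=(7,3,3,7) vs β=2 → FL=W FR=W RL=W RR=W
t=13: phase=(0,4,4,0) vs β=2 → FL=S FR=W RL=W RR=S
t=14: phase=(1,5,5,1) vs β=2 → FL=S FR=W RL=W RR=S

t=0: FL=W FR=W RL=W RR=W
t=1: FL=W FR=S RL=S RR=W
t=2: FL=W FR=S RL=S RR=W
t=5: FL=S FR=W RL=W RR=S
t=8: FL=W FR=W RL=W RR=W
t=12: FL=W FR=W RL=W RR=W
t=13: FL=S FR=W RL=W RR=S
t=14: FL=S FR=W RL=W RR=S


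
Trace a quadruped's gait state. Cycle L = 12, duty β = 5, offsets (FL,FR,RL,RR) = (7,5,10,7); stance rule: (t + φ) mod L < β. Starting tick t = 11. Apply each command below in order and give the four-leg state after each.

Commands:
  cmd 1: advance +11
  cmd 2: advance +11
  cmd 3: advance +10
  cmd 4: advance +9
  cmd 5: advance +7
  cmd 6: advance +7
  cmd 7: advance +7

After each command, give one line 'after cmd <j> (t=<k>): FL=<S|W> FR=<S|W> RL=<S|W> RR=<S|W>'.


after cmd 1 (t=22): FL=W FR=S RL=W RR=W
after cmd 2 (t=33): FL=S FR=S RL=W RR=S
after cmd 3 (t=43): FL=S FR=S RL=W RR=S
after cmd 4 (t=52): FL=W FR=W RL=S RR=W
after cmd 5 (t=59): FL=W FR=S RL=W RR=W
after cmd 6 (t=66): FL=S FR=W RL=S RR=S
after cmd 7 (t=73): FL=W FR=W RL=W RR=W

start t=11: FL=W FR=S RL=W RR=W
cmd 1: advance +11 → t=22, phase=(5,3,8,5) → FL=W FR=S RL=W RR=W
cmd 2: advance +11 → t=33, phase=(4,2,7,4) → FL=S FR=S RL=W RR=S
cmd 3: advance +10 → t=43, phase=(2,0,5,2) → FL=S FR=S RL=W RR=S
cmd 4: advance +9 → t=52, phase=(11,9,2,11) → FL=W FR=W RL=S RR=W
cmd 5: advance +7 → t=59, phase=(6,4,9,6) → FL=W FR=S RL=W RR=W
cmd 6: advance +7 → t=66, phase=(1,11,4,1) → FL=S FR=W RL=S RR=S
cmd 7: advance +7 → t=73, phase=(8,6,11,8) → FL=W FR=W RL=W RR=W


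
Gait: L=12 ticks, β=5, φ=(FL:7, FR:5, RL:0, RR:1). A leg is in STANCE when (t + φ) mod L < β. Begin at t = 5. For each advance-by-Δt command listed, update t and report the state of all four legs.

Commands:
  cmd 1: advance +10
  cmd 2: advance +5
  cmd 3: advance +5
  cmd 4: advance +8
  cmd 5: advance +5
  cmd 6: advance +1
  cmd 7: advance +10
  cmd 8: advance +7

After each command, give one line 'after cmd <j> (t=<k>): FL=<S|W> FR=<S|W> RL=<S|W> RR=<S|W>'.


after cmd 1 (t=15): FL=W FR=W RL=S RR=S
after cmd 2 (t=20): FL=S FR=S RL=W RR=W
after cmd 3 (t=25): FL=W FR=W RL=S RR=S
after cmd 4 (t=33): FL=S FR=S RL=W RR=W
after cmd 5 (t=38): FL=W FR=W RL=S RR=S
after cmd 6 (t=39): FL=W FR=W RL=S RR=S
after cmd 7 (t=49): FL=W FR=W RL=S RR=S
after cmd 8 (t=56): FL=S FR=S RL=W RR=W

start t=5: FL=S FR=W RL=W RR=W
cmd 1: advance +10 → t=15, phase=(10,8,3,4) → FL=W FR=W RL=S RR=S
cmd 2: advance +5 → t=20, phase=(3,1,8,9) → FL=S FR=S RL=W RR=W
cmd 3: advance +5 → t=25, phase=(8,6,1,2) → FL=W FR=W RL=S RR=S
cmd 4: advance +8 → t=33, phase=(4,2,9,10) → FL=S FR=S RL=W RR=W
cmd 5: advance +5 → t=38, phase=(9,7,2,3) → FL=W FR=W RL=S RR=S
cmd 6: advance +1 → t=39, phase=(10,8,3,4) → FL=W FR=W RL=S RR=S
cmd 7: advance +10 → t=49, phase=(8,6,1,2) → FL=W FR=W RL=S RR=S
cmd 8: advance +7 → t=56, phase=(3,1,8,9) → FL=S FR=S RL=W RR=W


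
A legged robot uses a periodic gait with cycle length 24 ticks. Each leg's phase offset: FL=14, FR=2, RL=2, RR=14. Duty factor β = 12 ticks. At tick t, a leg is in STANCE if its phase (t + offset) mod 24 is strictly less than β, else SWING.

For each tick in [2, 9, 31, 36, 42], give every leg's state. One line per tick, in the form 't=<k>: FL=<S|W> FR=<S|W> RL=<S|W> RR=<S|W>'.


t=2: phase=(16,4,4,16) vs β=12 → FL=W FR=S RL=S RR=W
t=9: phase=(23,11,11,23) vs β=12 → FL=W FR=S RL=S RR=W
t=31: phase=(21,9,9,21) vs β=12 → FL=W FR=S RL=S RR=W
t=36: phase=(2,14,14,2) vs β=12 → FL=S FR=W RL=W RR=S
t=42: phase=(8,20,20,8) vs β=12 → FL=S FR=W RL=W RR=S

t=2: FL=W FR=S RL=S RR=W
t=9: FL=W FR=S RL=S RR=W
t=31: FL=W FR=S RL=S RR=W
t=36: FL=S FR=W RL=W RR=S
t=42: FL=S FR=W RL=W RR=S


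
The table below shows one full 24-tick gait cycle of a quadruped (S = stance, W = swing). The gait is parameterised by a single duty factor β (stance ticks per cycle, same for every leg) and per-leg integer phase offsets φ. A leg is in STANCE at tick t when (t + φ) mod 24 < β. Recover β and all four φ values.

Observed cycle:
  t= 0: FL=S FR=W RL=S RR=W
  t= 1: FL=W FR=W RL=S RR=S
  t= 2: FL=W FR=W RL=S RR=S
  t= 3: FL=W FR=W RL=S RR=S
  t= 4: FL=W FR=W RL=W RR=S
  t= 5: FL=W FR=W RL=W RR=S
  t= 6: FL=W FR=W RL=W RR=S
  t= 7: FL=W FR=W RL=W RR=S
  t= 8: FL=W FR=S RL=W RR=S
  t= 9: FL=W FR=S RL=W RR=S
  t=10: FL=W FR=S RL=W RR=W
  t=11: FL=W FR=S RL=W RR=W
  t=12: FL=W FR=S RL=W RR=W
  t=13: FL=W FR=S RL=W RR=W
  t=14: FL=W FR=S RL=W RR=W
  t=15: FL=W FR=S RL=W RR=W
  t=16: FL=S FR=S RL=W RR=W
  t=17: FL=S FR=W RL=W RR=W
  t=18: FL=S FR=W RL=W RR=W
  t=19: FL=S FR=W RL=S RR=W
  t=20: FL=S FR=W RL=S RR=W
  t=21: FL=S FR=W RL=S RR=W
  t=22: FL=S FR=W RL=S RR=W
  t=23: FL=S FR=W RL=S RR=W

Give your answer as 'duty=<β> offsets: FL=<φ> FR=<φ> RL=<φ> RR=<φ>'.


duty β = stance ticks per leg = 9
FL: stance ticks = 9; W→S at t=16 → φ=8
FR: stance ticks = 9; W→S at t=8 → φ=16
RL: stance ticks = 9; W→S at t=19 → φ=5
RR: stance ticks = 9; W→S at t=1 → φ=23

duty=9 offsets: FL=8 FR=16 RL=5 RR=23


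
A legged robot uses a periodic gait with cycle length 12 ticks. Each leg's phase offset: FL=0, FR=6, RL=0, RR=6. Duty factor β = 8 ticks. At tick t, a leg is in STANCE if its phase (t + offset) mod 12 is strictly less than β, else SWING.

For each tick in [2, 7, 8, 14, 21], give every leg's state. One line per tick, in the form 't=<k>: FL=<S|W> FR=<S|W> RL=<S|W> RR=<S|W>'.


t=2: FL=S FR=W RL=S RR=W
t=7: FL=S FR=S RL=S RR=S
t=8: FL=W FR=S RL=W RR=S
t=14: FL=S FR=W RL=S RR=W
t=21: FL=W FR=S RL=W RR=S

t=2: phase=(2,8,2,8) vs β=8 → FL=S FR=W RL=S RR=W
t=7: phase=(7,1,7,1) vs β=8 → FL=S FR=S RL=S RR=S
t=8: phase=(8,2,8,2) vs β=8 → FL=W FR=S RL=W RR=S
t=14: phase=(2,8,2,8) vs β=8 → FL=S FR=W RL=S RR=W
t=21: phase=(9,3,9,3) vs β=8 → FL=W FR=S RL=W RR=S
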